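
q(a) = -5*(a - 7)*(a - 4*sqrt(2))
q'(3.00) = 33.28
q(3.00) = -53.14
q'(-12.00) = 183.28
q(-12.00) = -1677.40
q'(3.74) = 25.88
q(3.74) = -31.24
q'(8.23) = -19.02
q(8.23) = -15.82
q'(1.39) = 49.38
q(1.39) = -119.69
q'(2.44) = 38.88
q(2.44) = -73.34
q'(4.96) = 13.68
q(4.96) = -7.11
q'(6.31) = 0.18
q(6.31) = 2.25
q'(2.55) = 37.78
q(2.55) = -69.13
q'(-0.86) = 71.88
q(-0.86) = -256.11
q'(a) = -10*a + 20*sqrt(2) + 35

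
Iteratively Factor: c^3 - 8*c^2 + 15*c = (c)*(c^2 - 8*c + 15) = c*(c - 5)*(c - 3)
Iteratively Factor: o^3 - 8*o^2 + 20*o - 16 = (o - 4)*(o^2 - 4*o + 4) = (o - 4)*(o - 2)*(o - 2)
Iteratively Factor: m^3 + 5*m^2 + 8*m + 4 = (m + 2)*(m^2 + 3*m + 2) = (m + 1)*(m + 2)*(m + 2)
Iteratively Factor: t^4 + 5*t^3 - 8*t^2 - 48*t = (t)*(t^3 + 5*t^2 - 8*t - 48) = t*(t - 3)*(t^2 + 8*t + 16) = t*(t - 3)*(t + 4)*(t + 4)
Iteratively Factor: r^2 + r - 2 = (r + 2)*(r - 1)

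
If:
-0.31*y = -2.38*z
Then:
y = 7.67741935483871*z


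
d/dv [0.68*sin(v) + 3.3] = 0.68*cos(v)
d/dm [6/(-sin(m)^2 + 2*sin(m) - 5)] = 12*(sin(m) - 1)*cos(m)/(sin(m)^2 - 2*sin(m) + 5)^2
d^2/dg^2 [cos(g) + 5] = -cos(g)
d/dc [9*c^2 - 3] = 18*c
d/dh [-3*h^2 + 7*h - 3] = 7 - 6*h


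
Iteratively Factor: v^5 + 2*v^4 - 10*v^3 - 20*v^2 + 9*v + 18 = (v - 1)*(v^4 + 3*v^3 - 7*v^2 - 27*v - 18) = (v - 1)*(v + 3)*(v^3 - 7*v - 6) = (v - 1)*(v + 2)*(v + 3)*(v^2 - 2*v - 3) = (v - 3)*(v - 1)*(v + 2)*(v + 3)*(v + 1)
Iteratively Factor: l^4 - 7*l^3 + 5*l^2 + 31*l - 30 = (l - 3)*(l^3 - 4*l^2 - 7*l + 10) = (l - 3)*(l + 2)*(l^2 - 6*l + 5) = (l - 5)*(l - 3)*(l + 2)*(l - 1)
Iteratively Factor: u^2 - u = (u - 1)*(u)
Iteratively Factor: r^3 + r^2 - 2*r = (r + 2)*(r^2 - r) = (r - 1)*(r + 2)*(r)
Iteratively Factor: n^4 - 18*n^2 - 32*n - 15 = (n - 5)*(n^3 + 5*n^2 + 7*n + 3) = (n - 5)*(n + 1)*(n^2 + 4*n + 3) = (n - 5)*(n + 1)*(n + 3)*(n + 1)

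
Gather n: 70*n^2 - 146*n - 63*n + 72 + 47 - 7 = 70*n^2 - 209*n + 112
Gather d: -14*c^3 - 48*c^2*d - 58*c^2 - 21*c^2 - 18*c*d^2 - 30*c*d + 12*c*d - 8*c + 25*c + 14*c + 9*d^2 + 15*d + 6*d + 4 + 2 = -14*c^3 - 79*c^2 + 31*c + d^2*(9 - 18*c) + d*(-48*c^2 - 18*c + 21) + 6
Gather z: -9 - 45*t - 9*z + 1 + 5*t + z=-40*t - 8*z - 8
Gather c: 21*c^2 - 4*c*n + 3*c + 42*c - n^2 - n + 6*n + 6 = 21*c^2 + c*(45 - 4*n) - n^2 + 5*n + 6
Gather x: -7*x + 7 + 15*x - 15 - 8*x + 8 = 0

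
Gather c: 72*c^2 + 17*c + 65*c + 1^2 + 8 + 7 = 72*c^2 + 82*c + 16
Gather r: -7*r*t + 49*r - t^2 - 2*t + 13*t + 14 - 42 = r*(49 - 7*t) - t^2 + 11*t - 28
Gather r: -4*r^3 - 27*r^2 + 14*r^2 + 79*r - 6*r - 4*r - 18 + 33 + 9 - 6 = -4*r^3 - 13*r^2 + 69*r + 18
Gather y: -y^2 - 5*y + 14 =-y^2 - 5*y + 14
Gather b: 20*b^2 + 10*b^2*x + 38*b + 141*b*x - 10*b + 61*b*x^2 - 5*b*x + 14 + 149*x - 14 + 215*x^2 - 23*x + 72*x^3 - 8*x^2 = b^2*(10*x + 20) + b*(61*x^2 + 136*x + 28) + 72*x^3 + 207*x^2 + 126*x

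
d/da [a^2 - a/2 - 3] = 2*a - 1/2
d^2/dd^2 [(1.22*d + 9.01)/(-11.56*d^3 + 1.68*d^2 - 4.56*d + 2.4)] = (-978.197952*d^5 - 14306.304576*d^4 + 2921.437056*d^3 - 3408.44832*d^2 - 1056.183552*d - 328.747392)/(1544.804416*d^9 - 673.513344*d^8 + 1925.98848*d^7 - 1498.25664*d^6 + 1039.392*d^5 - 884.196864*d^4 + 404.891136*d^3 - 178.74432*d^2 + 78.7968*d - 13.824)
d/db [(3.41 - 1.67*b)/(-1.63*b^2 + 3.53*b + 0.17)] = (-2.7221*b^2 + 11.1166*b - 12.3212)/(2.6569*b^4 - 11.5078*b^3 + 11.9067*b^2 + 1.2002*b + 0.0289)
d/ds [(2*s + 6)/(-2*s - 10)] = -2/(s + 5)^2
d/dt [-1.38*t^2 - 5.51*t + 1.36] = -2.76*t - 5.51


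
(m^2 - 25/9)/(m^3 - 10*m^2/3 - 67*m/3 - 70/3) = (m - 5/3)/(m^2 - 5*m - 14)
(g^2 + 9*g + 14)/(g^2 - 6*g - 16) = (g + 7)/(g - 8)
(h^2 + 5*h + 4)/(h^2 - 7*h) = (h^2 + 5*h + 4)/(h*(h - 7))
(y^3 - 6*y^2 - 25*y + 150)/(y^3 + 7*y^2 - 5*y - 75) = (y^2 - 11*y + 30)/(y^2 + 2*y - 15)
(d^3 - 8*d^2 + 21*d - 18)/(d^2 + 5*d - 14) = (d^2 - 6*d + 9)/(d + 7)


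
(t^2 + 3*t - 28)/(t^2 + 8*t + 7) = (t - 4)/(t + 1)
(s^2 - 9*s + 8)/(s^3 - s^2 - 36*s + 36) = (s - 8)/(s^2 - 36)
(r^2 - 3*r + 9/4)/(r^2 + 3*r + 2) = (r^2 - 3*r + 9/4)/(r^2 + 3*r + 2)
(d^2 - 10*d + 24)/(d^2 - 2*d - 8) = (d - 6)/(d + 2)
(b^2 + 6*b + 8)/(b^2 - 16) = (b + 2)/(b - 4)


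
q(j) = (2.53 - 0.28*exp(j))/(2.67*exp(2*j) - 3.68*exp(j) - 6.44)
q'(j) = (2.53 - 0.28*exp(j))*(-5.34*exp(2*j) + 3.68*exp(j))/(2.67*exp(2*j) - 3.68*exp(j) - 6.44)^2 - 0.28*exp(j)/(2.67*exp(2*j) - 3.68*exp(j) - 6.44)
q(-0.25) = -0.30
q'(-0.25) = 0.01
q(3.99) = -0.00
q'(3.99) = 0.00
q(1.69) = 0.02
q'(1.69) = -0.08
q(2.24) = -0.00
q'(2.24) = -0.01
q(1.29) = 0.10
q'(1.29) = -0.43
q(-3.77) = -0.39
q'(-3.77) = 0.01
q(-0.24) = -0.30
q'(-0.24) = 0.01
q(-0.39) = -0.30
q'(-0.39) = 0.03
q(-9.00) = -0.39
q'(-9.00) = 0.00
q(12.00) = 0.00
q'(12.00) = 0.00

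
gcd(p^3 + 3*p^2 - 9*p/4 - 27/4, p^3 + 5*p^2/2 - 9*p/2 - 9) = p^2 + 9*p/2 + 9/2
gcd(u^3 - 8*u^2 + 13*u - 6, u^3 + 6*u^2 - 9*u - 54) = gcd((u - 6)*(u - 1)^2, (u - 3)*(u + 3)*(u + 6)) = 1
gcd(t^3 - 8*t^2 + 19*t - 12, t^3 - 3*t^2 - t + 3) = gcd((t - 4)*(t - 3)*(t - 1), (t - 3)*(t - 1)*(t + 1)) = t^2 - 4*t + 3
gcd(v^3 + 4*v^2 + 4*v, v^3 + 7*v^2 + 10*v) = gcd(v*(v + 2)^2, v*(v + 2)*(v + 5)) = v^2 + 2*v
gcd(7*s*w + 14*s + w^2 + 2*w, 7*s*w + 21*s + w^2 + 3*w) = 7*s + w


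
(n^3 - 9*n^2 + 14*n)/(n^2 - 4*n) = (n^2 - 9*n + 14)/(n - 4)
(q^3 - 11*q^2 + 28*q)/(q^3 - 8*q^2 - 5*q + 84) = q/(q + 3)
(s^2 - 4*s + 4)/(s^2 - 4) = (s - 2)/(s + 2)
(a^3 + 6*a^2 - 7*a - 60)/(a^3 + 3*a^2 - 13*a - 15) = (a + 4)/(a + 1)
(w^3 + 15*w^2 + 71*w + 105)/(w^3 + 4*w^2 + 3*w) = (w^2 + 12*w + 35)/(w*(w + 1))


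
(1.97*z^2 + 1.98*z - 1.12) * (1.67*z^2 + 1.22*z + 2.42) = 3.2899*z^4 + 5.71*z^3 + 5.3126*z^2 + 3.4252*z - 2.7104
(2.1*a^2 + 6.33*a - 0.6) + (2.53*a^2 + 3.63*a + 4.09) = 4.63*a^2 + 9.96*a + 3.49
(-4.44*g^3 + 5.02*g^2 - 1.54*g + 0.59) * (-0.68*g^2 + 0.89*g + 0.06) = 3.0192*g^5 - 7.3652*g^4 + 5.2486*g^3 - 1.4706*g^2 + 0.4327*g + 0.0354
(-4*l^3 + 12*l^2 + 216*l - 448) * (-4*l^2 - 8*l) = 16*l^5 - 16*l^4 - 960*l^3 + 64*l^2 + 3584*l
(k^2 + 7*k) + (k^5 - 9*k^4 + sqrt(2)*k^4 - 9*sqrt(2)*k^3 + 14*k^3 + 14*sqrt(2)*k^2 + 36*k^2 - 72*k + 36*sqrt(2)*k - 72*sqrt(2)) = k^5 - 9*k^4 + sqrt(2)*k^4 - 9*sqrt(2)*k^3 + 14*k^3 + 14*sqrt(2)*k^2 + 37*k^2 - 65*k + 36*sqrt(2)*k - 72*sqrt(2)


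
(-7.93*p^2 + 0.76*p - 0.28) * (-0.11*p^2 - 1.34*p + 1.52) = 0.8723*p^4 + 10.5426*p^3 - 13.0412*p^2 + 1.5304*p - 0.4256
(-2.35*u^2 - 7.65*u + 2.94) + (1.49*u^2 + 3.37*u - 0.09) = -0.86*u^2 - 4.28*u + 2.85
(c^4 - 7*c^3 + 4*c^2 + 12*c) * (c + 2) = c^5 - 5*c^4 - 10*c^3 + 20*c^2 + 24*c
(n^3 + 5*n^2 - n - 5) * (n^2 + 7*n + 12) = n^5 + 12*n^4 + 46*n^3 + 48*n^2 - 47*n - 60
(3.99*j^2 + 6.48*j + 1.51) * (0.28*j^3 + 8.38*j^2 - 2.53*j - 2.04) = 1.1172*j^5 + 35.2506*j^4 + 44.6305*j^3 - 11.8802*j^2 - 17.0395*j - 3.0804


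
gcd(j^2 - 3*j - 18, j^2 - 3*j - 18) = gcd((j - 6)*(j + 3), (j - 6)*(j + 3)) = j^2 - 3*j - 18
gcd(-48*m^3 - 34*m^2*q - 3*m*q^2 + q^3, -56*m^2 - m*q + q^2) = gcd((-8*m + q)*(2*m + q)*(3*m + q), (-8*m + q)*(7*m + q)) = -8*m + q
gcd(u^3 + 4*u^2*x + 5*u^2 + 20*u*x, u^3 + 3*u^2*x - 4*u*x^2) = u^2 + 4*u*x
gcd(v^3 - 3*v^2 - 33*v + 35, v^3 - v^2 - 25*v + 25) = v^2 + 4*v - 5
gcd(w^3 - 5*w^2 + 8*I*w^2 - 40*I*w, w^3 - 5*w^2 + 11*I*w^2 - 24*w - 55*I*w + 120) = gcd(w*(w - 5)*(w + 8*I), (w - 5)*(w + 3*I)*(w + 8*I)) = w^2 + w*(-5 + 8*I) - 40*I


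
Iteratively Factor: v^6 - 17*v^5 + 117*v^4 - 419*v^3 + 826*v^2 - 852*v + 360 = (v - 3)*(v^5 - 14*v^4 + 75*v^3 - 194*v^2 + 244*v - 120) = (v - 3)*(v - 2)*(v^4 - 12*v^3 + 51*v^2 - 92*v + 60) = (v - 3)*(v - 2)^2*(v^3 - 10*v^2 + 31*v - 30) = (v - 3)^2*(v - 2)^2*(v^2 - 7*v + 10) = (v - 3)^2*(v - 2)^3*(v - 5)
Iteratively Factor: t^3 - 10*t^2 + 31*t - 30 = (t - 2)*(t^2 - 8*t + 15) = (t - 3)*(t - 2)*(t - 5)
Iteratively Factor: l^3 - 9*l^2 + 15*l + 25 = (l + 1)*(l^2 - 10*l + 25) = (l - 5)*(l + 1)*(l - 5)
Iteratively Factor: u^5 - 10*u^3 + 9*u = (u)*(u^4 - 10*u^2 + 9) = u*(u - 3)*(u^3 + 3*u^2 - u - 3) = u*(u - 3)*(u + 1)*(u^2 + 2*u - 3) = u*(u - 3)*(u + 1)*(u + 3)*(u - 1)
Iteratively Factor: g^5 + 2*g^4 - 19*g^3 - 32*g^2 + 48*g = (g + 4)*(g^4 - 2*g^3 - 11*g^2 + 12*g) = (g - 4)*(g + 4)*(g^3 + 2*g^2 - 3*g) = (g - 4)*(g + 3)*(g + 4)*(g^2 - g) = g*(g - 4)*(g + 3)*(g + 4)*(g - 1)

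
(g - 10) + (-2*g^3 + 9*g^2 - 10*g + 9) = -2*g^3 + 9*g^2 - 9*g - 1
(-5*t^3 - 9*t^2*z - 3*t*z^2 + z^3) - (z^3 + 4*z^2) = -5*t^3 - 9*t^2*z - 3*t*z^2 - 4*z^2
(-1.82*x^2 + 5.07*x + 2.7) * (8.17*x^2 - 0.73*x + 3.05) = -14.8694*x^4 + 42.7505*x^3 + 12.8069*x^2 + 13.4925*x + 8.235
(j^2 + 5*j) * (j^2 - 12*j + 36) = j^4 - 7*j^3 - 24*j^2 + 180*j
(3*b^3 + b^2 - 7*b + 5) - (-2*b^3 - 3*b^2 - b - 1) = 5*b^3 + 4*b^2 - 6*b + 6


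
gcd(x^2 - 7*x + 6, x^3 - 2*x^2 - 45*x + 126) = x - 6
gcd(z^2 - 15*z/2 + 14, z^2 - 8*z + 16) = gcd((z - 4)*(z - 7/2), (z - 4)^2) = z - 4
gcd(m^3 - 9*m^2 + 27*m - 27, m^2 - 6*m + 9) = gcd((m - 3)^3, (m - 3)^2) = m^2 - 6*m + 9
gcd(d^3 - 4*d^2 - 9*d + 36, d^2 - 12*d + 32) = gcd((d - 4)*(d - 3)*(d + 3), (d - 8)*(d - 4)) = d - 4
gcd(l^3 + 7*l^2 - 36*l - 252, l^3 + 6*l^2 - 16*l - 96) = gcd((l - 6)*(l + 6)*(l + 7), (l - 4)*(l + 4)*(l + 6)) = l + 6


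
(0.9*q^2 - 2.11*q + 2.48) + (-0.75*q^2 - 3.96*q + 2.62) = 0.15*q^2 - 6.07*q + 5.1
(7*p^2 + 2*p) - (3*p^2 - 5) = 4*p^2 + 2*p + 5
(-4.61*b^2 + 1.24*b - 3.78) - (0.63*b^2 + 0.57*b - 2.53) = -5.24*b^2 + 0.67*b - 1.25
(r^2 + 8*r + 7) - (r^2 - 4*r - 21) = 12*r + 28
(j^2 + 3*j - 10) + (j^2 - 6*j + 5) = 2*j^2 - 3*j - 5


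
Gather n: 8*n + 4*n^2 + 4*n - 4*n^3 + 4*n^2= -4*n^3 + 8*n^2 + 12*n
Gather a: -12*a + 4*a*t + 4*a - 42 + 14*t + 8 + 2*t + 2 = a*(4*t - 8) + 16*t - 32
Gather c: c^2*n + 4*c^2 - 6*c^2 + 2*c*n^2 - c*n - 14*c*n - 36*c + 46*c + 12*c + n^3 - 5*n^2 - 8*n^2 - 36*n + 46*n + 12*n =c^2*(n - 2) + c*(2*n^2 - 15*n + 22) + n^3 - 13*n^2 + 22*n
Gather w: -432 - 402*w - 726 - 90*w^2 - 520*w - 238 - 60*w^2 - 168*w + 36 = -150*w^2 - 1090*w - 1360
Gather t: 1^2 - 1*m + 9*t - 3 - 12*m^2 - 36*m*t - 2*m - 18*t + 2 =-12*m^2 - 3*m + t*(-36*m - 9)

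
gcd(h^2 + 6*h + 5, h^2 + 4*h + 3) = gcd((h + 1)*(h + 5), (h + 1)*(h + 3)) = h + 1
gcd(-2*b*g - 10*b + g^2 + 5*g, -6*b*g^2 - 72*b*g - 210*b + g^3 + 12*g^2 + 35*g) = g + 5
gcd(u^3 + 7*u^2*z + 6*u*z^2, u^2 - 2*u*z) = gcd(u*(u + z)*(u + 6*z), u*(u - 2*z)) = u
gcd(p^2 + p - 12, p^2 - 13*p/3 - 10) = 1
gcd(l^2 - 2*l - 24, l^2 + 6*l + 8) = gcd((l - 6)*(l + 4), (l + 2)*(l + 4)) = l + 4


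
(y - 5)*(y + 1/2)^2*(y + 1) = y^4 - 3*y^3 - 35*y^2/4 - 6*y - 5/4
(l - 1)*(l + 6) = l^2 + 5*l - 6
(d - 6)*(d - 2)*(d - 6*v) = d^3 - 6*d^2*v - 8*d^2 + 48*d*v + 12*d - 72*v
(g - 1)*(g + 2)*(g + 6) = g^3 + 7*g^2 + 4*g - 12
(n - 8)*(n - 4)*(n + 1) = n^3 - 11*n^2 + 20*n + 32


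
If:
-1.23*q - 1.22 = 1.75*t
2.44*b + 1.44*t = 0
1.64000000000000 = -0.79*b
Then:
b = -2.08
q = -6.00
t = 3.52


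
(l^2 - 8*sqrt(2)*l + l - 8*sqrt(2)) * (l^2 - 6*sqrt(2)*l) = l^4 - 14*sqrt(2)*l^3 + l^3 - 14*sqrt(2)*l^2 + 96*l^2 + 96*l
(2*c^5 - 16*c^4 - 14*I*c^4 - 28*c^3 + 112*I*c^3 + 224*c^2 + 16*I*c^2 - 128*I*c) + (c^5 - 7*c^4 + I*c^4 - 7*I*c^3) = 3*c^5 - 23*c^4 - 13*I*c^4 - 28*c^3 + 105*I*c^3 + 224*c^2 + 16*I*c^2 - 128*I*c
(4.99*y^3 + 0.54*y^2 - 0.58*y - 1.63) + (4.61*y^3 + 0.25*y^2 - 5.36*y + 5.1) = 9.6*y^3 + 0.79*y^2 - 5.94*y + 3.47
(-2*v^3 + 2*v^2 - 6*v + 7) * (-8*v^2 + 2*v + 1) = 16*v^5 - 20*v^4 + 50*v^3 - 66*v^2 + 8*v + 7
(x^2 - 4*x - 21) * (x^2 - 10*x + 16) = x^4 - 14*x^3 + 35*x^2 + 146*x - 336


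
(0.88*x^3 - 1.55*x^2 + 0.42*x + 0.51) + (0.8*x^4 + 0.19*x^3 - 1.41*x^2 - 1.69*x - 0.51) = 0.8*x^4 + 1.07*x^3 - 2.96*x^2 - 1.27*x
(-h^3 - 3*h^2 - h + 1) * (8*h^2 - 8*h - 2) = -8*h^5 - 16*h^4 + 18*h^3 + 22*h^2 - 6*h - 2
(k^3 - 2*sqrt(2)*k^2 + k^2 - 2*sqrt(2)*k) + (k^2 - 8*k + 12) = k^3 - 2*sqrt(2)*k^2 + 2*k^2 - 8*k - 2*sqrt(2)*k + 12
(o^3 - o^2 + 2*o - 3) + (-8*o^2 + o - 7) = o^3 - 9*o^2 + 3*o - 10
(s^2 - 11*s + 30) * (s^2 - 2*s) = s^4 - 13*s^3 + 52*s^2 - 60*s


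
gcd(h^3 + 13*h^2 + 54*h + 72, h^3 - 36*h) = h + 6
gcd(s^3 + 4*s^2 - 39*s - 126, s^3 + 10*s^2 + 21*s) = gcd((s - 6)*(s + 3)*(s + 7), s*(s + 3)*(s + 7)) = s^2 + 10*s + 21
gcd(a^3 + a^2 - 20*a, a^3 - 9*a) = a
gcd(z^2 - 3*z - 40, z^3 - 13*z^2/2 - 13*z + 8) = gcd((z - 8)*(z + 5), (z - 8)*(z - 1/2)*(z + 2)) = z - 8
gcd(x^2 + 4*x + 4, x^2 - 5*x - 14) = x + 2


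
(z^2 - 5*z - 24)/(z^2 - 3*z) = (z^2 - 5*z - 24)/(z*(z - 3))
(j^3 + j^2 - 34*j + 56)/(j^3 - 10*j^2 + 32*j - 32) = (j + 7)/(j - 4)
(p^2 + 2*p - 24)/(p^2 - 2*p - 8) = (p + 6)/(p + 2)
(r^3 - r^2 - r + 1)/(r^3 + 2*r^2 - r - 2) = (r - 1)/(r + 2)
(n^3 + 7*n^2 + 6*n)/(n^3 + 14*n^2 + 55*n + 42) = n/(n + 7)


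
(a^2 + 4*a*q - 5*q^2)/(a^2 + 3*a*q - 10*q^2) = (-a + q)/(-a + 2*q)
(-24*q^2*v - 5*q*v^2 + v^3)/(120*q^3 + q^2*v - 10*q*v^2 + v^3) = -v/(5*q - v)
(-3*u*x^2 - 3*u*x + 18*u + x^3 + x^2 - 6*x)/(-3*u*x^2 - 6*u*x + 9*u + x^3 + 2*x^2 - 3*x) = (x - 2)/(x - 1)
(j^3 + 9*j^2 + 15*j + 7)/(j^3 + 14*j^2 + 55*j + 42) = (j + 1)/(j + 6)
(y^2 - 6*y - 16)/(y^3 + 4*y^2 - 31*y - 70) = (y - 8)/(y^2 + 2*y - 35)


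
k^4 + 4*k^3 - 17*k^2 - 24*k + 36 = (k - 3)*(k - 1)*(k + 2)*(k + 6)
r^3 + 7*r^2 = r^2*(r + 7)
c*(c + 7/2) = c^2 + 7*c/2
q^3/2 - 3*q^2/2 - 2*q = q*(q/2 + 1/2)*(q - 4)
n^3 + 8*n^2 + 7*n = n*(n + 1)*(n + 7)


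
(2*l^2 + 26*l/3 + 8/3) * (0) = 0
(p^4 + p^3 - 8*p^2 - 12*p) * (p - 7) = p^5 - 6*p^4 - 15*p^3 + 44*p^2 + 84*p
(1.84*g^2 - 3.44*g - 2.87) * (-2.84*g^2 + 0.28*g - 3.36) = -5.2256*g^4 + 10.2848*g^3 + 1.0052*g^2 + 10.7548*g + 9.6432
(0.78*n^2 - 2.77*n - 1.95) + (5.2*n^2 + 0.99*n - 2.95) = 5.98*n^2 - 1.78*n - 4.9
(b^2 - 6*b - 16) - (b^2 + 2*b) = -8*b - 16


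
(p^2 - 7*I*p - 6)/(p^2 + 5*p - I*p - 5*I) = (p - 6*I)/(p + 5)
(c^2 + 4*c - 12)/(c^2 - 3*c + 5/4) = 4*(c^2 + 4*c - 12)/(4*c^2 - 12*c + 5)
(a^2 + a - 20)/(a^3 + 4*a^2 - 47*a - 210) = (a - 4)/(a^2 - a - 42)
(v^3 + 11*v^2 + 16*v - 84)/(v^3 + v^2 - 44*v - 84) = (v^2 + 5*v - 14)/(v^2 - 5*v - 14)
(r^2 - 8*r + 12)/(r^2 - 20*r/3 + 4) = 3*(r - 2)/(3*r - 2)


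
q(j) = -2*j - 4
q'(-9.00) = -2.00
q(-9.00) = 14.00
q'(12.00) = -2.00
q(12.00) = -28.00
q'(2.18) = -2.00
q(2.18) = -8.36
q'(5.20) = -2.00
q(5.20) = -14.40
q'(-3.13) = -2.00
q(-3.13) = 2.26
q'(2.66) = -2.00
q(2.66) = -9.32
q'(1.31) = -2.00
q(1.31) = -6.62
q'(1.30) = -2.00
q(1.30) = -6.60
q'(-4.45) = -2.00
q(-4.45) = 4.90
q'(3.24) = -2.00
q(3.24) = -10.48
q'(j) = -2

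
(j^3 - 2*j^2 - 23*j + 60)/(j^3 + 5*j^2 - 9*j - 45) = (j - 4)/(j + 3)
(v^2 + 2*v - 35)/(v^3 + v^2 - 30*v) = (v + 7)/(v*(v + 6))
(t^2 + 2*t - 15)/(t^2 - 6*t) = (t^2 + 2*t - 15)/(t*(t - 6))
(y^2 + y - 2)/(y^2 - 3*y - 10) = (y - 1)/(y - 5)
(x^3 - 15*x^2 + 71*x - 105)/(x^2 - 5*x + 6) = (x^2 - 12*x + 35)/(x - 2)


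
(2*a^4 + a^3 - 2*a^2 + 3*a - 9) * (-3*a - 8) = -6*a^5 - 19*a^4 - 2*a^3 + 7*a^2 + 3*a + 72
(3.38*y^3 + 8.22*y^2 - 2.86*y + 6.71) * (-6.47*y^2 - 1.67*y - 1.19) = -21.8686*y^5 - 58.828*y^4 + 0.754599999999996*y^3 - 48.4193*y^2 - 7.8023*y - 7.9849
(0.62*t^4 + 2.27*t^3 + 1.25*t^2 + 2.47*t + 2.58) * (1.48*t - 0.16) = 0.9176*t^5 + 3.2604*t^4 + 1.4868*t^3 + 3.4556*t^2 + 3.4232*t - 0.4128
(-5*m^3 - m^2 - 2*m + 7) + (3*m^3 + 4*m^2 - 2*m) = -2*m^3 + 3*m^2 - 4*m + 7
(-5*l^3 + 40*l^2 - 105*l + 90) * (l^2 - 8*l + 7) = -5*l^5 + 80*l^4 - 460*l^3 + 1210*l^2 - 1455*l + 630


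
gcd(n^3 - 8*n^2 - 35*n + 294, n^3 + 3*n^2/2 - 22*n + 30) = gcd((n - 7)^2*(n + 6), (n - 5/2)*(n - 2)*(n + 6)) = n + 6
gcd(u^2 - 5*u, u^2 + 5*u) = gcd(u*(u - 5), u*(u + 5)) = u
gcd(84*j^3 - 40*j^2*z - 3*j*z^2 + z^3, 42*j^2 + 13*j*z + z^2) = 6*j + z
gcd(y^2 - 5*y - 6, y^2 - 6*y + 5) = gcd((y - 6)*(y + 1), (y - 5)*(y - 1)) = 1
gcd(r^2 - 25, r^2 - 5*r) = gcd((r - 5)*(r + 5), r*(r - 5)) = r - 5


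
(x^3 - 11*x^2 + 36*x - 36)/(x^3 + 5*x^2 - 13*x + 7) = (x^3 - 11*x^2 + 36*x - 36)/(x^3 + 5*x^2 - 13*x + 7)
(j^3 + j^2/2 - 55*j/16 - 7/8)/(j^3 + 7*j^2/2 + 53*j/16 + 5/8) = (4*j - 7)/(4*j + 5)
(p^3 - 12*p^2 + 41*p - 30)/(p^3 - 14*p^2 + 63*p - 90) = (p - 1)/(p - 3)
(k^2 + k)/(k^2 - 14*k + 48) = k*(k + 1)/(k^2 - 14*k + 48)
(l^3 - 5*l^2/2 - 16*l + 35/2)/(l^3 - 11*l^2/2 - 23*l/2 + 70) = (l - 1)/(l - 4)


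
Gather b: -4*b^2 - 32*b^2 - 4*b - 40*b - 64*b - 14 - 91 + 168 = -36*b^2 - 108*b + 63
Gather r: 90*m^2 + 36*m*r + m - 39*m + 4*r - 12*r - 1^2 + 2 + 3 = 90*m^2 - 38*m + r*(36*m - 8) + 4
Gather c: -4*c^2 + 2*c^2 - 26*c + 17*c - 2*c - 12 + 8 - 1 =-2*c^2 - 11*c - 5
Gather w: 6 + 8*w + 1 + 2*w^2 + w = 2*w^2 + 9*w + 7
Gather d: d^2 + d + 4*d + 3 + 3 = d^2 + 5*d + 6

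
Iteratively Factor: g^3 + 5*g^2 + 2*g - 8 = (g - 1)*(g^2 + 6*g + 8) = (g - 1)*(g + 2)*(g + 4)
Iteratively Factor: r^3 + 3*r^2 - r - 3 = (r + 1)*(r^2 + 2*r - 3) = (r + 1)*(r + 3)*(r - 1)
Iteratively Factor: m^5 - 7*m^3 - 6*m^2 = (m)*(m^4 - 7*m^2 - 6*m) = m^2*(m^3 - 7*m - 6) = m^2*(m - 3)*(m^2 + 3*m + 2) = m^2*(m - 3)*(m + 2)*(m + 1)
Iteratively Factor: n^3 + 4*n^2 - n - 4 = (n + 4)*(n^2 - 1) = (n - 1)*(n + 4)*(n + 1)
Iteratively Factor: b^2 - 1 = (b + 1)*(b - 1)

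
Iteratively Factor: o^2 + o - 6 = (o + 3)*(o - 2)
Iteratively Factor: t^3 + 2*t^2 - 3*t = (t)*(t^2 + 2*t - 3) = t*(t - 1)*(t + 3)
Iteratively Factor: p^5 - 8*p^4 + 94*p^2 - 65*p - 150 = (p - 5)*(p^4 - 3*p^3 - 15*p^2 + 19*p + 30) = (p - 5)*(p - 2)*(p^3 - p^2 - 17*p - 15) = (p - 5)*(p - 2)*(p + 1)*(p^2 - 2*p - 15) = (p - 5)*(p - 2)*(p + 1)*(p + 3)*(p - 5)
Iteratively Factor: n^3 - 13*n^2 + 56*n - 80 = (n - 4)*(n^2 - 9*n + 20) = (n - 5)*(n - 4)*(n - 4)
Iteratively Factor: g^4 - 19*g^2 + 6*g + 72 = (g - 3)*(g^3 + 3*g^2 - 10*g - 24) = (g - 3)*(g + 2)*(g^2 + g - 12) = (g - 3)^2*(g + 2)*(g + 4)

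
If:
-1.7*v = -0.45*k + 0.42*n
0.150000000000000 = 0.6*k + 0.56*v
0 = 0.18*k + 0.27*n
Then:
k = 0.18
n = -0.12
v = 0.08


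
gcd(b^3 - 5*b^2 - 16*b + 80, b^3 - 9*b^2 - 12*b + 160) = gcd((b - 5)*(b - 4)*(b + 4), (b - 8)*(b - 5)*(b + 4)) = b^2 - b - 20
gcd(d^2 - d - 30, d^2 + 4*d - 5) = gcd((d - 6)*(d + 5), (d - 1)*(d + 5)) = d + 5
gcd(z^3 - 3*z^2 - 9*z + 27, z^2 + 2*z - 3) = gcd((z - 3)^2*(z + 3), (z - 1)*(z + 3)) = z + 3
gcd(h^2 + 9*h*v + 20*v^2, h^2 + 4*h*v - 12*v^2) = 1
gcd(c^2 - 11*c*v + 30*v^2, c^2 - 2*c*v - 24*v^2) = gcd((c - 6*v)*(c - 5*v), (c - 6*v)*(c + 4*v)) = -c + 6*v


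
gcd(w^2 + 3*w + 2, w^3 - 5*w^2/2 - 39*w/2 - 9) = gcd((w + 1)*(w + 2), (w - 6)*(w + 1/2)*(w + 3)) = 1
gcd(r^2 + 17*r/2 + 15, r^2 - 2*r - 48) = r + 6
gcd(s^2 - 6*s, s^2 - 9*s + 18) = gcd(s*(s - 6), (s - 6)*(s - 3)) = s - 6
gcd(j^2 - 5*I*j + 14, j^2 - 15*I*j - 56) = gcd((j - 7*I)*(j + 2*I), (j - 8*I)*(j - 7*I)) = j - 7*I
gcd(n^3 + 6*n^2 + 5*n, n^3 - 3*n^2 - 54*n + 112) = 1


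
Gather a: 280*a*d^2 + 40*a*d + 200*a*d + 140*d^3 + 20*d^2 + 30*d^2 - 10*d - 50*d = a*(280*d^2 + 240*d) + 140*d^3 + 50*d^2 - 60*d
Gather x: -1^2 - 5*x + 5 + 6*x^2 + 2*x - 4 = 6*x^2 - 3*x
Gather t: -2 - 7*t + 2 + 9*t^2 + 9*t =9*t^2 + 2*t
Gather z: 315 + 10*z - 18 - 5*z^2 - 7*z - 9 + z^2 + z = -4*z^2 + 4*z + 288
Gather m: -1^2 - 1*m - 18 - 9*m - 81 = -10*m - 100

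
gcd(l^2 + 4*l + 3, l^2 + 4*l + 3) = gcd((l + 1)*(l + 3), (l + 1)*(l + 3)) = l^2 + 4*l + 3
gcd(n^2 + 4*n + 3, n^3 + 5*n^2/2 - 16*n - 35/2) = n + 1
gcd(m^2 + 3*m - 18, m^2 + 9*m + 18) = m + 6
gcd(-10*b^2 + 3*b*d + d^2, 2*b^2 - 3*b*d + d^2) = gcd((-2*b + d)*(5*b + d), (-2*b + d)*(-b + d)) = 2*b - d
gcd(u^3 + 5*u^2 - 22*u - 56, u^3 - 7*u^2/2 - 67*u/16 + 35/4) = u - 4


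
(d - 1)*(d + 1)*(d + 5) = d^3 + 5*d^2 - d - 5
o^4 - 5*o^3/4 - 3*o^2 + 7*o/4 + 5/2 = (o - 2)*(o - 5/4)*(o + 1)^2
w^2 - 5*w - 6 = (w - 6)*(w + 1)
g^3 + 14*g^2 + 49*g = g*(g + 7)^2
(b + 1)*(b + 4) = b^2 + 5*b + 4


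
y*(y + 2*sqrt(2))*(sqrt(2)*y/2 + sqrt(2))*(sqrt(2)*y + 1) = y^4 + 2*y^3 + 5*sqrt(2)*y^3/2 + 2*y^2 + 5*sqrt(2)*y^2 + 4*y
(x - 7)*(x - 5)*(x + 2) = x^3 - 10*x^2 + 11*x + 70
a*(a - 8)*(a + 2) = a^3 - 6*a^2 - 16*a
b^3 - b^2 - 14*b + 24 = (b - 3)*(b - 2)*(b + 4)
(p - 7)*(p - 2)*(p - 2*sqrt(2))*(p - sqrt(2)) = p^4 - 9*p^3 - 3*sqrt(2)*p^3 + 18*p^2 + 27*sqrt(2)*p^2 - 42*sqrt(2)*p - 36*p + 56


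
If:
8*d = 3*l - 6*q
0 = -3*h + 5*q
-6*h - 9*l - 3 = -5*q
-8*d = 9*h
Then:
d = -45/176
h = 5/22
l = -9/22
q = 3/22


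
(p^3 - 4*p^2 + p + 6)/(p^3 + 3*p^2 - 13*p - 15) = (p - 2)/(p + 5)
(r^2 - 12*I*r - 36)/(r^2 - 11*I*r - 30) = (r - 6*I)/(r - 5*I)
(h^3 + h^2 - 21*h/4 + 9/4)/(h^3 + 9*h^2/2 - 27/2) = (h - 1/2)/(h + 3)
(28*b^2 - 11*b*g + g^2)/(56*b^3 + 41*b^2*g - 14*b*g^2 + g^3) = (4*b - g)/(8*b^2 + 7*b*g - g^2)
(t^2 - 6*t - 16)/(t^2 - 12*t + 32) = (t + 2)/(t - 4)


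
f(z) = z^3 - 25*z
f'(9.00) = 218.00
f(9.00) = 504.00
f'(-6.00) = 83.00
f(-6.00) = -66.00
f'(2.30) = -9.13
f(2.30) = -45.33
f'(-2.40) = -7.72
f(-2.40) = 46.18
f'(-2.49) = -6.40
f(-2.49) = 46.81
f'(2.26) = -9.68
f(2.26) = -44.96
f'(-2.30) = -9.13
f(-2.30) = 45.33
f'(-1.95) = -13.59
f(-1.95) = 41.34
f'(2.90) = 0.23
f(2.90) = -48.11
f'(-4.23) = 28.68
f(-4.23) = 30.06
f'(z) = 3*z^2 - 25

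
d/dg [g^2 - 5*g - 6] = 2*g - 5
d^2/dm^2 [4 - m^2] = -2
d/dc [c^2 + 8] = 2*c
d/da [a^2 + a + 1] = 2*a + 1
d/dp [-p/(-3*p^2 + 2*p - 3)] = 3*(1 - p^2)/(9*p^4 - 12*p^3 + 22*p^2 - 12*p + 9)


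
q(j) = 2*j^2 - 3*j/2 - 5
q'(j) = 4*j - 3/2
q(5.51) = 47.46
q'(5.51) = 20.54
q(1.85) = -0.93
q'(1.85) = 5.90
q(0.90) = -4.73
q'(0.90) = 2.10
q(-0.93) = -1.88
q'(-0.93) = -5.22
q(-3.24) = 20.86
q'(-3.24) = -14.46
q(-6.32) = 84.36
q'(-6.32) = -26.78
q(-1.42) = 1.16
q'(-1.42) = -7.18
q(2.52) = 3.92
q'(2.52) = 8.58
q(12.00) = 265.00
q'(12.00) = 46.50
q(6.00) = 58.00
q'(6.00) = 22.50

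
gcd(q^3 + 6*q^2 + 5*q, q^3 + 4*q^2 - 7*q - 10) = q^2 + 6*q + 5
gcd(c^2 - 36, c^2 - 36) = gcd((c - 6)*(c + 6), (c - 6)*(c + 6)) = c^2 - 36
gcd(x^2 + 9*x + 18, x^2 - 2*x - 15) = x + 3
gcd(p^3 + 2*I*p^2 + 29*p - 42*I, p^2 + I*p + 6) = p - 2*I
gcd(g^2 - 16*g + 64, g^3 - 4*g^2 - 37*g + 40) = g - 8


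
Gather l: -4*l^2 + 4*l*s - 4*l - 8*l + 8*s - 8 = -4*l^2 + l*(4*s - 12) + 8*s - 8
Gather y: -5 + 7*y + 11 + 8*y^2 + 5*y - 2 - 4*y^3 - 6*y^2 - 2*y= -4*y^3 + 2*y^2 + 10*y + 4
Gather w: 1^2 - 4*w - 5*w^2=-5*w^2 - 4*w + 1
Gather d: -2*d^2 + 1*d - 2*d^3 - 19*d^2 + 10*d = -2*d^3 - 21*d^2 + 11*d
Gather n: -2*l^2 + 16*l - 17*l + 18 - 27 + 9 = -2*l^2 - l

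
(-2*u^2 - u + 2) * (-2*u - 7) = 4*u^3 + 16*u^2 + 3*u - 14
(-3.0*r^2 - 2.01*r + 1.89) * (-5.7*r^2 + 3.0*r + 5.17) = 17.1*r^4 + 2.457*r^3 - 32.313*r^2 - 4.7217*r + 9.7713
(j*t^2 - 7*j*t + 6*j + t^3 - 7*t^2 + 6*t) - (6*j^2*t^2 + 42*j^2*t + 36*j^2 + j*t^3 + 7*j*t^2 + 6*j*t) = -6*j^2*t^2 - 42*j^2*t - 36*j^2 - j*t^3 - 6*j*t^2 - 13*j*t + 6*j + t^3 - 7*t^2 + 6*t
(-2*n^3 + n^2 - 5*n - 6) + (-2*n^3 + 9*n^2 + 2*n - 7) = -4*n^3 + 10*n^2 - 3*n - 13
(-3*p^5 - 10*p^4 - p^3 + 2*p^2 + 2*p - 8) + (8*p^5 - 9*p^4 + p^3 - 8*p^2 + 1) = 5*p^5 - 19*p^4 - 6*p^2 + 2*p - 7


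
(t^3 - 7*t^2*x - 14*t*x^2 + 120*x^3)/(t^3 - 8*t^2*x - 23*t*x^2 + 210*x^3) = (-t^2 + t*x + 20*x^2)/(-t^2 + 2*t*x + 35*x^2)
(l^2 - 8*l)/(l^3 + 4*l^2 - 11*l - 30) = l*(l - 8)/(l^3 + 4*l^2 - 11*l - 30)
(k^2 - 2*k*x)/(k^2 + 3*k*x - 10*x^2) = k/(k + 5*x)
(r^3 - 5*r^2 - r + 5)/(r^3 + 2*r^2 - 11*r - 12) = (r^2 - 6*r + 5)/(r^2 + r - 12)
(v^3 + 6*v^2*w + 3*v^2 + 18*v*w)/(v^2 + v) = (v^2 + 6*v*w + 3*v + 18*w)/(v + 1)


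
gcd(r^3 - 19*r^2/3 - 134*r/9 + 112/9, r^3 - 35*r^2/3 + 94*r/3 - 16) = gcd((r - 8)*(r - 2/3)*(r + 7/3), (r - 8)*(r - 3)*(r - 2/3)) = r^2 - 26*r/3 + 16/3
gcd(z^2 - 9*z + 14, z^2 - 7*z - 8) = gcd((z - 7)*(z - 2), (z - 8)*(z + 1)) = 1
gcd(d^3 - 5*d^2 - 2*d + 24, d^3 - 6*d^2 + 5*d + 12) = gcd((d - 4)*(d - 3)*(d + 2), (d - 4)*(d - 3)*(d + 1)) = d^2 - 7*d + 12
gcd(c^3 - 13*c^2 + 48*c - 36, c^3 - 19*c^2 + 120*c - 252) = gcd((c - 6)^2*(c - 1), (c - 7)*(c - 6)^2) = c^2 - 12*c + 36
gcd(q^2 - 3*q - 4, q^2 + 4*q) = 1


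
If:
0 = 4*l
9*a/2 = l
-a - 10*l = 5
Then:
No Solution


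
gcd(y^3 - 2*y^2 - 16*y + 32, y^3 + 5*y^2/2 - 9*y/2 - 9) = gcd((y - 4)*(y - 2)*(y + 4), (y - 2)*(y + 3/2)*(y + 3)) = y - 2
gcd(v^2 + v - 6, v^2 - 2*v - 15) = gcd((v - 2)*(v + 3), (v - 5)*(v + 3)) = v + 3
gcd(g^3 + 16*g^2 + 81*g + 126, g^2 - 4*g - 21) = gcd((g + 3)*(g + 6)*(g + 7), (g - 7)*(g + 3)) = g + 3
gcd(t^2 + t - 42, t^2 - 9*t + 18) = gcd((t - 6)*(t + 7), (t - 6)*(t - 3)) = t - 6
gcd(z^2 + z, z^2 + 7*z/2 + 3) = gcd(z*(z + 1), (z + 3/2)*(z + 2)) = 1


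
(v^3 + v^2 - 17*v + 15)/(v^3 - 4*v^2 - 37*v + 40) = (v - 3)/(v - 8)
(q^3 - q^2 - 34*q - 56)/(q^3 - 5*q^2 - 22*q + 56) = (q + 2)/(q - 2)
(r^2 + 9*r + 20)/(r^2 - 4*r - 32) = (r + 5)/(r - 8)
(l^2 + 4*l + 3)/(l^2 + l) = (l + 3)/l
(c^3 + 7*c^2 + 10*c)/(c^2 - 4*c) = (c^2 + 7*c + 10)/(c - 4)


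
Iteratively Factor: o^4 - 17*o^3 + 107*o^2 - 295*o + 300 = (o - 4)*(o^3 - 13*o^2 + 55*o - 75) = (o - 5)*(o - 4)*(o^2 - 8*o + 15) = (o - 5)*(o - 4)*(o - 3)*(o - 5)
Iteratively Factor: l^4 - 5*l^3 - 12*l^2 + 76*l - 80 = (l - 2)*(l^3 - 3*l^2 - 18*l + 40) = (l - 2)*(l + 4)*(l^2 - 7*l + 10) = (l - 2)^2*(l + 4)*(l - 5)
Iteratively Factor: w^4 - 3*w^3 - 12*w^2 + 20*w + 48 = (w + 2)*(w^3 - 5*w^2 - 2*w + 24) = (w + 2)^2*(w^2 - 7*w + 12) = (w - 3)*(w + 2)^2*(w - 4)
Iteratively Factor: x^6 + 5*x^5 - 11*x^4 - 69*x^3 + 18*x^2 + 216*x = (x - 2)*(x^5 + 7*x^4 + 3*x^3 - 63*x^2 - 108*x) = x*(x - 2)*(x^4 + 7*x^3 + 3*x^2 - 63*x - 108) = x*(x - 3)*(x - 2)*(x^3 + 10*x^2 + 33*x + 36) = x*(x - 3)*(x - 2)*(x + 3)*(x^2 + 7*x + 12) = x*(x - 3)*(x - 2)*(x + 3)*(x + 4)*(x + 3)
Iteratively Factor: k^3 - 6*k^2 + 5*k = (k)*(k^2 - 6*k + 5) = k*(k - 5)*(k - 1)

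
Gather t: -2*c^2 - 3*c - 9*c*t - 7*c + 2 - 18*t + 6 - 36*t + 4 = -2*c^2 - 10*c + t*(-9*c - 54) + 12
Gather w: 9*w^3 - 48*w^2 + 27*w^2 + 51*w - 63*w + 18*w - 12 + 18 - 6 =9*w^3 - 21*w^2 + 6*w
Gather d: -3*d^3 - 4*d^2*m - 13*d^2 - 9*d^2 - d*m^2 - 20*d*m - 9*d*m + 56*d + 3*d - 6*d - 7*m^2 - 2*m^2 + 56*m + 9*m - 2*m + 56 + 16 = -3*d^3 + d^2*(-4*m - 22) + d*(-m^2 - 29*m + 53) - 9*m^2 + 63*m + 72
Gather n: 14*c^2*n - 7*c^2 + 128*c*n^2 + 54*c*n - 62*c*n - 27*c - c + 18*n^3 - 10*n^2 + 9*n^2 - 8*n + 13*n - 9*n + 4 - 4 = -7*c^2 - 28*c + 18*n^3 + n^2*(128*c - 1) + n*(14*c^2 - 8*c - 4)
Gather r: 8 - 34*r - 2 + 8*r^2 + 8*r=8*r^2 - 26*r + 6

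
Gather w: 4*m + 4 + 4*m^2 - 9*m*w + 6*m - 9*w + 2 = 4*m^2 + 10*m + w*(-9*m - 9) + 6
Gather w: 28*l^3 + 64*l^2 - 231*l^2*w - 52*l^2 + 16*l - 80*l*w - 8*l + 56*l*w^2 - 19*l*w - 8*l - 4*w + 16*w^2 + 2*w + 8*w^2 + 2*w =28*l^3 + 12*l^2 + w^2*(56*l + 24) + w*(-231*l^2 - 99*l)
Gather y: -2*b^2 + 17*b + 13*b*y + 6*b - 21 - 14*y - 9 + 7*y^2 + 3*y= -2*b^2 + 23*b + 7*y^2 + y*(13*b - 11) - 30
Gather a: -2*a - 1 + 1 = -2*a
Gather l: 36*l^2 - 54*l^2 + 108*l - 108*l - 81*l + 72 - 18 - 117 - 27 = -18*l^2 - 81*l - 90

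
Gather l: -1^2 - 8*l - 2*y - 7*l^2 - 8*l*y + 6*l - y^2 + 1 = -7*l^2 + l*(-8*y - 2) - y^2 - 2*y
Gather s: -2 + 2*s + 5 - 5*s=3 - 3*s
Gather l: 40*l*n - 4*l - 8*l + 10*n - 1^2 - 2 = l*(40*n - 12) + 10*n - 3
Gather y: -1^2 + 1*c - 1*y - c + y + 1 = 0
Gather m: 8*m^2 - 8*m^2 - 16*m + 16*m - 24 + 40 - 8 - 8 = 0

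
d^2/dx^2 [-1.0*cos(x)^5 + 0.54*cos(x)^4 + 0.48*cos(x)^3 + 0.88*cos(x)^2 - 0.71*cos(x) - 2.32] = 25.0*cos(x)^5 - 8.64*cos(x)^4 - 24.32*cos(x)^3 + 2.96*cos(x)^2 + 3.59*cos(x) + 1.76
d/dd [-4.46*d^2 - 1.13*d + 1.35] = -8.92*d - 1.13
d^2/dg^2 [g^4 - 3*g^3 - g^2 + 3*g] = 12*g^2 - 18*g - 2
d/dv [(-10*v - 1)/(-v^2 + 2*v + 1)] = 2*(5*v^2 - 10*v - (v - 1)*(10*v + 1) - 5)/(-v^2 + 2*v + 1)^2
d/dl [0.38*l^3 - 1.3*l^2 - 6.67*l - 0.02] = 1.14*l^2 - 2.6*l - 6.67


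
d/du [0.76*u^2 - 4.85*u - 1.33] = 1.52*u - 4.85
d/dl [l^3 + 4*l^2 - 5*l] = 3*l^2 + 8*l - 5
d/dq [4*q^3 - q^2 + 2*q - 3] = 12*q^2 - 2*q + 2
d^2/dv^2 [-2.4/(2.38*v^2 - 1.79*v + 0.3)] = (27.18912*v^2 - 20.44896*v - 2.4*(4.76*v - 1.79)*(9.52*v - 3.58) + 3.4272)/(2.38*v^2 - 1.79*v + 0.3)^3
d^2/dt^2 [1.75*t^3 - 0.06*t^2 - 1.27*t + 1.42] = 10.5*t - 0.12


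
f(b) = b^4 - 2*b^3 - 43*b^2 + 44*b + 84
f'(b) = 4*b^3 - 6*b^2 - 86*b + 44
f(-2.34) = -198.80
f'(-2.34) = 161.13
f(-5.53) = -200.88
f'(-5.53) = -340.35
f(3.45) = -216.47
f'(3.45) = -159.86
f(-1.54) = -72.81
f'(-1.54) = 147.60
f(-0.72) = 31.04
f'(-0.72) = 101.32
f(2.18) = -22.57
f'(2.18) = -130.55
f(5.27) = -399.75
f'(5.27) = 9.60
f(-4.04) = -397.32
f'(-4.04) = 29.75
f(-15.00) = 47124.00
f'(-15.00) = -13516.00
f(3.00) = -144.00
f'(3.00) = -160.00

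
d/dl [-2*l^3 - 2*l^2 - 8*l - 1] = -6*l^2 - 4*l - 8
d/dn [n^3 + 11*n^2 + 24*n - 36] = 3*n^2 + 22*n + 24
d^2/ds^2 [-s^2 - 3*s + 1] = -2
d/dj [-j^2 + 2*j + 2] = 2 - 2*j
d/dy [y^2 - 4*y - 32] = 2*y - 4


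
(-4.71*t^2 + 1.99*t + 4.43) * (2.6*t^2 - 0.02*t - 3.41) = -12.246*t^4 + 5.2682*t^3 + 27.5393*t^2 - 6.8745*t - 15.1063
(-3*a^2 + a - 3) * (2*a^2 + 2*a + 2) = -6*a^4 - 4*a^3 - 10*a^2 - 4*a - 6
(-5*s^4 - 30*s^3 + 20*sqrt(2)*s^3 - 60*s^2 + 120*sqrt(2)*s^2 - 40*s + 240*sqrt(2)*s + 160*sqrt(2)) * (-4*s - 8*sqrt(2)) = 20*s^5 - 40*sqrt(2)*s^4 + 120*s^4 - 240*sqrt(2)*s^3 - 80*s^3 - 1760*s^2 - 480*sqrt(2)*s^2 - 3840*s - 320*sqrt(2)*s - 2560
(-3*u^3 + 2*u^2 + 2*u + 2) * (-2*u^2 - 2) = 6*u^5 - 4*u^4 + 2*u^3 - 8*u^2 - 4*u - 4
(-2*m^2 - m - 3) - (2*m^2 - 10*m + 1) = -4*m^2 + 9*m - 4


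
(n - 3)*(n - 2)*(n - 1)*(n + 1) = n^4 - 5*n^3 + 5*n^2 + 5*n - 6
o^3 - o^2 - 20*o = o*(o - 5)*(o + 4)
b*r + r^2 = r*(b + r)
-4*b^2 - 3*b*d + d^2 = (-4*b + d)*(b + d)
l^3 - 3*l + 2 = (l - 1)^2*(l + 2)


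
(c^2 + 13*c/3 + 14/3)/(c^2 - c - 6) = (c + 7/3)/(c - 3)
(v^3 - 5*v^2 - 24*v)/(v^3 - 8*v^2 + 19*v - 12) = v*(v^2 - 5*v - 24)/(v^3 - 8*v^2 + 19*v - 12)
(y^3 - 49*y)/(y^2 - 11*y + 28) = y*(y + 7)/(y - 4)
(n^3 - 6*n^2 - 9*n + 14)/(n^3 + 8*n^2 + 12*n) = (n^2 - 8*n + 7)/(n*(n + 6))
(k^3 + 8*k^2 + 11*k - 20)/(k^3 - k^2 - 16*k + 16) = (k + 5)/(k - 4)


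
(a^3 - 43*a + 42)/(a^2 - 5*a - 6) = (a^2 + 6*a - 7)/(a + 1)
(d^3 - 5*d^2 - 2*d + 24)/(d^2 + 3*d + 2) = (d^2 - 7*d + 12)/(d + 1)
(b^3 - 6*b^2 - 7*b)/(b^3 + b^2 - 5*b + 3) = b*(b^2 - 6*b - 7)/(b^3 + b^2 - 5*b + 3)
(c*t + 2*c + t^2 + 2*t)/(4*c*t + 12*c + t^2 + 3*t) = (c*t + 2*c + t^2 + 2*t)/(4*c*t + 12*c + t^2 + 3*t)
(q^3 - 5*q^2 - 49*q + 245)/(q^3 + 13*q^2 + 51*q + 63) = (q^2 - 12*q + 35)/(q^2 + 6*q + 9)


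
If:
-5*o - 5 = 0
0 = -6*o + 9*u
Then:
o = -1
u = -2/3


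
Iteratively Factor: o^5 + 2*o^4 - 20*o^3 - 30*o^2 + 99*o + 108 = (o + 3)*(o^4 - o^3 - 17*o^2 + 21*o + 36) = (o - 3)*(o + 3)*(o^3 + 2*o^2 - 11*o - 12) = (o - 3)^2*(o + 3)*(o^2 + 5*o + 4) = (o - 3)^2*(o + 1)*(o + 3)*(o + 4)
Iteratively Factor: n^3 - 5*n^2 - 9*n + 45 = (n - 5)*(n^2 - 9) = (n - 5)*(n - 3)*(n + 3)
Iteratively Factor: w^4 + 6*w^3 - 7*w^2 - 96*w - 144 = (w + 3)*(w^3 + 3*w^2 - 16*w - 48) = (w + 3)^2*(w^2 - 16) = (w - 4)*(w + 3)^2*(w + 4)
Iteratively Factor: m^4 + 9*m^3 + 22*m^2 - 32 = (m + 4)*(m^3 + 5*m^2 + 2*m - 8) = (m + 4)^2*(m^2 + m - 2) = (m + 2)*(m + 4)^2*(m - 1)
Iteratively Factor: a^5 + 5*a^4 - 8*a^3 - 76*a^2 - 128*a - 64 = (a + 2)*(a^4 + 3*a^3 - 14*a^2 - 48*a - 32) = (a - 4)*(a + 2)*(a^3 + 7*a^2 + 14*a + 8) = (a - 4)*(a + 2)^2*(a^2 + 5*a + 4) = (a - 4)*(a + 1)*(a + 2)^2*(a + 4)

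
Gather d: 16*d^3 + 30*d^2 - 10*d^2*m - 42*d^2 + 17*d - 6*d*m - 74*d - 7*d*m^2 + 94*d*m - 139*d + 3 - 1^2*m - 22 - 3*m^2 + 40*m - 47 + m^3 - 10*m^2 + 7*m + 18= 16*d^3 + d^2*(-10*m - 12) + d*(-7*m^2 + 88*m - 196) + m^3 - 13*m^2 + 46*m - 48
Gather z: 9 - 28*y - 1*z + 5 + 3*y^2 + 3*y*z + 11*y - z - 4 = 3*y^2 - 17*y + z*(3*y - 2) + 10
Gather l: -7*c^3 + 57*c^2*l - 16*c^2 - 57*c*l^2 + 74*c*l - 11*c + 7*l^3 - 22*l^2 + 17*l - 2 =-7*c^3 - 16*c^2 - 11*c + 7*l^3 + l^2*(-57*c - 22) + l*(57*c^2 + 74*c + 17) - 2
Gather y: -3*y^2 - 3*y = -3*y^2 - 3*y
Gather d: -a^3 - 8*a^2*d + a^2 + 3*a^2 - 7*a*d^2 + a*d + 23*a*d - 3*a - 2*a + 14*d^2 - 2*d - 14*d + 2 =-a^3 + 4*a^2 - 5*a + d^2*(14 - 7*a) + d*(-8*a^2 + 24*a - 16) + 2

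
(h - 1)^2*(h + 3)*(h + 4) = h^4 + 5*h^3 - h^2 - 17*h + 12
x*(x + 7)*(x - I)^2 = x^4 + 7*x^3 - 2*I*x^3 - x^2 - 14*I*x^2 - 7*x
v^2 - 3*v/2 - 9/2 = (v - 3)*(v + 3/2)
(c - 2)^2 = c^2 - 4*c + 4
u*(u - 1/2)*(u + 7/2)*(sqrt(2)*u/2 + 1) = sqrt(2)*u^4/2 + u^3 + 3*sqrt(2)*u^3/2 - 7*sqrt(2)*u^2/8 + 3*u^2 - 7*u/4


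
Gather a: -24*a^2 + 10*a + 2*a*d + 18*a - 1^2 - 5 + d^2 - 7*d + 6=-24*a^2 + a*(2*d + 28) + d^2 - 7*d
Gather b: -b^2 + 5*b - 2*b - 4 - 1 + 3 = -b^2 + 3*b - 2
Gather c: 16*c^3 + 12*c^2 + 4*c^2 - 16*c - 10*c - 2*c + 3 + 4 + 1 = 16*c^3 + 16*c^2 - 28*c + 8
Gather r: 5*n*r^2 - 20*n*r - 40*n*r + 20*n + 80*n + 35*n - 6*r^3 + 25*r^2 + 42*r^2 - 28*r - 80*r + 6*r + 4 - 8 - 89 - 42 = 135*n - 6*r^3 + r^2*(5*n + 67) + r*(-60*n - 102) - 135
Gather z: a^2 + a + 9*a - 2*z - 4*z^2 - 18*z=a^2 + 10*a - 4*z^2 - 20*z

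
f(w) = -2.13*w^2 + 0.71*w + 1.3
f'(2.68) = -10.71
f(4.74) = -43.19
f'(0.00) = 0.71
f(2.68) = -12.10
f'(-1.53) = 7.23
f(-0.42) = 0.63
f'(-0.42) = 2.50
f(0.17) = 1.36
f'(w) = 0.71 - 4.26*w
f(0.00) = 1.30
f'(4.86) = -19.99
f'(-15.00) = 64.61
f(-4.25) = -40.19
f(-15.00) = -488.60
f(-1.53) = -4.77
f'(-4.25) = 18.82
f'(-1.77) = 8.25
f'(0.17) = -0.01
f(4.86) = -45.56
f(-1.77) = -6.63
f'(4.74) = -19.48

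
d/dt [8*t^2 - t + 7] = 16*t - 1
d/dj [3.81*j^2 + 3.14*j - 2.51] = 7.62*j + 3.14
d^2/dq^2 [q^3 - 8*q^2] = 6*q - 16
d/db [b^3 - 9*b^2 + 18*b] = 3*b^2 - 18*b + 18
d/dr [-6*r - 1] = -6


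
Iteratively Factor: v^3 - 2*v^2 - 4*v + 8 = (v - 2)*(v^2 - 4) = (v - 2)^2*(v + 2)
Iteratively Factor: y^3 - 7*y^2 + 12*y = (y)*(y^2 - 7*y + 12) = y*(y - 3)*(y - 4)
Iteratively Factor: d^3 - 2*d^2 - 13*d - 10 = (d + 2)*(d^2 - 4*d - 5) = (d - 5)*(d + 2)*(d + 1)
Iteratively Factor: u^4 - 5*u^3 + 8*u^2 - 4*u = (u - 1)*(u^3 - 4*u^2 + 4*u) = (u - 2)*(u - 1)*(u^2 - 2*u) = (u - 2)^2*(u - 1)*(u)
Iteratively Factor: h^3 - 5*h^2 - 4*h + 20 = (h - 2)*(h^2 - 3*h - 10) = (h - 5)*(h - 2)*(h + 2)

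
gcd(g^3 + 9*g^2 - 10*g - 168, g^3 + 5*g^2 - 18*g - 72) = g^2 + 2*g - 24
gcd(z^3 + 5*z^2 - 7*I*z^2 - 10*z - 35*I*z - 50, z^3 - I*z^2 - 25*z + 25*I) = z + 5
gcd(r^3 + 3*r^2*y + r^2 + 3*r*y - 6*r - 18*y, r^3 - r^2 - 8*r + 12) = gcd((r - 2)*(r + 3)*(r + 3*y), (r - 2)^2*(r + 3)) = r^2 + r - 6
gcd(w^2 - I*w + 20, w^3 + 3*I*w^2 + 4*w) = w + 4*I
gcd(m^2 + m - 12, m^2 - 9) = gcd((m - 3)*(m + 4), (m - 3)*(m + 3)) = m - 3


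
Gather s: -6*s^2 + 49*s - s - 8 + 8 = -6*s^2 + 48*s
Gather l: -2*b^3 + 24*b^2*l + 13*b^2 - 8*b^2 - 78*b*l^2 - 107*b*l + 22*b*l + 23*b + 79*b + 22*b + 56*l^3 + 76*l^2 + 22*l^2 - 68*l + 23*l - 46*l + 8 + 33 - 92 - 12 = -2*b^3 + 5*b^2 + 124*b + 56*l^3 + l^2*(98 - 78*b) + l*(24*b^2 - 85*b - 91) - 63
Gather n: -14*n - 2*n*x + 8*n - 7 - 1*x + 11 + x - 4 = n*(-2*x - 6)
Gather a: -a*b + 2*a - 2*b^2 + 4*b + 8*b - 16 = a*(2 - b) - 2*b^2 + 12*b - 16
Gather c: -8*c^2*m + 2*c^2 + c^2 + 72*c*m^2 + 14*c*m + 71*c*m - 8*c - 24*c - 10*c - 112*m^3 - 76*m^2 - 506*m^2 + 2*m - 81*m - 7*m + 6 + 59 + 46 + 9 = c^2*(3 - 8*m) + c*(72*m^2 + 85*m - 42) - 112*m^3 - 582*m^2 - 86*m + 120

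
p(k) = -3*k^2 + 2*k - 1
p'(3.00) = -16.00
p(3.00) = -22.00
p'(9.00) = -52.00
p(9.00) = -226.00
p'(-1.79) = 12.74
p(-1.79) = -14.19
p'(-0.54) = 5.24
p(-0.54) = -2.95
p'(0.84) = -3.04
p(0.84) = -1.44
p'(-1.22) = 9.32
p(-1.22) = -7.91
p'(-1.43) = 10.58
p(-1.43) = -9.99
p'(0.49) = -0.94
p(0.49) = -0.74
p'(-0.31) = 3.86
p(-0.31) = -1.91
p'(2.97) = -15.82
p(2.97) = -21.52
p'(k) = 2 - 6*k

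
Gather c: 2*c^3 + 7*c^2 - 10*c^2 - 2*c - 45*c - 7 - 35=2*c^3 - 3*c^2 - 47*c - 42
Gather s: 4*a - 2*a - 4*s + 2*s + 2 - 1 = 2*a - 2*s + 1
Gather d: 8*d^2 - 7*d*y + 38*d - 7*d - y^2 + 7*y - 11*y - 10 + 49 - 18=8*d^2 + d*(31 - 7*y) - y^2 - 4*y + 21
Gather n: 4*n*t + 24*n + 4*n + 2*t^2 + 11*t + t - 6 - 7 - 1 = n*(4*t + 28) + 2*t^2 + 12*t - 14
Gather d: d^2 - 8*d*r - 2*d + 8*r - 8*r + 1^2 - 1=d^2 + d*(-8*r - 2)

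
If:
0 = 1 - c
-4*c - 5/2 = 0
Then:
No Solution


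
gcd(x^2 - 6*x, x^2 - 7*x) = x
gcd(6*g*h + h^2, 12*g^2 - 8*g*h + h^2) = 1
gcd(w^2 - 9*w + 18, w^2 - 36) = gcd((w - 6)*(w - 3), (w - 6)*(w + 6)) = w - 6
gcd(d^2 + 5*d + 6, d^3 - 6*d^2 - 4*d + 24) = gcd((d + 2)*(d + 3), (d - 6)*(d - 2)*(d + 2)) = d + 2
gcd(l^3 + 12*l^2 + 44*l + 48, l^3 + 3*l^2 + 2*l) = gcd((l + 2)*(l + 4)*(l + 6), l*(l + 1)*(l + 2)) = l + 2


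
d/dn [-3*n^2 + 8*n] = 8 - 6*n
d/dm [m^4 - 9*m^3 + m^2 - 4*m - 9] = 4*m^3 - 27*m^2 + 2*m - 4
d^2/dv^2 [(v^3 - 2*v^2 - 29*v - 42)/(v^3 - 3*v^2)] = 2*(v^4 - 87*v^3 + 9*v^2 + 747*v - 1134)/(v^4*(v^3 - 9*v^2 + 27*v - 27))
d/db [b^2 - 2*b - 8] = 2*b - 2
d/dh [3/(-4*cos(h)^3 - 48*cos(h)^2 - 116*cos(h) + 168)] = 3*(3*sin(h)^2 - 24*cos(h) - 32)*sin(h)/(4*(cos(h)^3 + 12*cos(h)^2 + 29*cos(h) - 42)^2)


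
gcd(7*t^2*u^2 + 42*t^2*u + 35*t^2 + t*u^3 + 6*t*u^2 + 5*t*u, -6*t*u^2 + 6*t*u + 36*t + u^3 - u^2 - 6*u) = 1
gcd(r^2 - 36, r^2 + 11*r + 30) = r + 6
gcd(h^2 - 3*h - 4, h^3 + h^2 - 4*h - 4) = h + 1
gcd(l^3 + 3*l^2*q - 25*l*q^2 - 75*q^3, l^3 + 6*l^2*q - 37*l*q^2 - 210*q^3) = l + 5*q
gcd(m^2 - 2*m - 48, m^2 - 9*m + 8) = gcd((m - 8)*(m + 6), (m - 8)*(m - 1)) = m - 8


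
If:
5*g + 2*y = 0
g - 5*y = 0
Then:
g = 0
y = 0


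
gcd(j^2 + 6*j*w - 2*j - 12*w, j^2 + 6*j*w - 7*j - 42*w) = j + 6*w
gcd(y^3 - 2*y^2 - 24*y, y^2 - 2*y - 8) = 1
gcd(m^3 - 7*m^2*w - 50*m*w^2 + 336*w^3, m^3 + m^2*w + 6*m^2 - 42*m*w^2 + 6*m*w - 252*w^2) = -m^2 - m*w + 42*w^2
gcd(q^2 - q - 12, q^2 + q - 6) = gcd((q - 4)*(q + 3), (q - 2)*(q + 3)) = q + 3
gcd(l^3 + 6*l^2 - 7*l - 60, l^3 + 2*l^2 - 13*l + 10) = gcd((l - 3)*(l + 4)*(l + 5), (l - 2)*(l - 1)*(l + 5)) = l + 5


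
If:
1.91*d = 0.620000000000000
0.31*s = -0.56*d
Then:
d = 0.32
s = -0.59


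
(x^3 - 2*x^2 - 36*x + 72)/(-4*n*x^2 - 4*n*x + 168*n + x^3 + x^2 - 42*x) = (x^2 + 4*x - 12)/(-4*n*x - 28*n + x^2 + 7*x)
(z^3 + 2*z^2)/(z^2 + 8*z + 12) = z^2/(z + 6)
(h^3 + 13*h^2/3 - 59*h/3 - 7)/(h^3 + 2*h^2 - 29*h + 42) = (h + 1/3)/(h - 2)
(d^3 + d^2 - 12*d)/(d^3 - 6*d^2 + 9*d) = (d + 4)/(d - 3)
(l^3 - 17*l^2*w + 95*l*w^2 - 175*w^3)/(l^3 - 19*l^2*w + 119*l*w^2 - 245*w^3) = (-l + 5*w)/(-l + 7*w)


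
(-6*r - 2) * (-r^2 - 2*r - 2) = 6*r^3 + 14*r^2 + 16*r + 4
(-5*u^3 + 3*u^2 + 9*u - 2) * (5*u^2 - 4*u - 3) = -25*u^5 + 35*u^4 + 48*u^3 - 55*u^2 - 19*u + 6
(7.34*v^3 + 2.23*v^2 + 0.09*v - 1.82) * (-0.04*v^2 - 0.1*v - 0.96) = -0.2936*v^5 - 0.8232*v^4 - 7.273*v^3 - 2.077*v^2 + 0.0956*v + 1.7472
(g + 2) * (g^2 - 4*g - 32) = g^3 - 2*g^2 - 40*g - 64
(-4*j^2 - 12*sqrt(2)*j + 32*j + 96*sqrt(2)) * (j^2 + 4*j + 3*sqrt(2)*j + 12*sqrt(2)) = -4*j^4 - 24*sqrt(2)*j^3 + 16*j^3 + 56*j^2 + 96*sqrt(2)*j^2 + 288*j + 768*sqrt(2)*j + 2304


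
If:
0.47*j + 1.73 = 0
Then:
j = -3.68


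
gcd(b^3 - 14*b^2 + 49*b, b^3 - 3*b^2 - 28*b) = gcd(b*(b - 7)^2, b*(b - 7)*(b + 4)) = b^2 - 7*b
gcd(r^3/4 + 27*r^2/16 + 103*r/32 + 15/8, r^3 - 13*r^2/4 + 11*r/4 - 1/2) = 1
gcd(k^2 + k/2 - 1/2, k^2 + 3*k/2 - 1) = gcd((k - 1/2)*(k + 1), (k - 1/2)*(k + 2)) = k - 1/2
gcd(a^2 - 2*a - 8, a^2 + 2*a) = a + 2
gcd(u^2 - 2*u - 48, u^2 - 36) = u + 6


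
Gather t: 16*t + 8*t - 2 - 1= 24*t - 3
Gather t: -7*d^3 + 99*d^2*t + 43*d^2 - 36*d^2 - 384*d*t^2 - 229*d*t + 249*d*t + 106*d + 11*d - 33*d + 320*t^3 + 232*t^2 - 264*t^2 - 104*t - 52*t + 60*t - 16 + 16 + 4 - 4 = -7*d^3 + 7*d^2 + 84*d + 320*t^3 + t^2*(-384*d - 32) + t*(99*d^2 + 20*d - 96)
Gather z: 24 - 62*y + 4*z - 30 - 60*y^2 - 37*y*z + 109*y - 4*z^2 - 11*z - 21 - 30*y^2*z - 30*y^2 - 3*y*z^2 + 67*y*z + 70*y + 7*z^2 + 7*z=-90*y^2 + 117*y + z^2*(3 - 3*y) + z*(-30*y^2 + 30*y) - 27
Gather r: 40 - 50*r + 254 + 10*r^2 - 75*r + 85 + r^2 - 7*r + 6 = 11*r^2 - 132*r + 385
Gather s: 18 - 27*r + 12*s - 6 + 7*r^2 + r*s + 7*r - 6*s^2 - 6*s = 7*r^2 - 20*r - 6*s^2 + s*(r + 6) + 12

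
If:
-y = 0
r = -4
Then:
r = -4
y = 0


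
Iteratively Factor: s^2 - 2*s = (s - 2)*(s)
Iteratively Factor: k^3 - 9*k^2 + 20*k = (k - 4)*(k^2 - 5*k) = k*(k - 4)*(k - 5)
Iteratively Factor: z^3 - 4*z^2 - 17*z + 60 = (z - 3)*(z^2 - z - 20) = (z - 5)*(z - 3)*(z + 4)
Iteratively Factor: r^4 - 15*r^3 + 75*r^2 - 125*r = (r)*(r^3 - 15*r^2 + 75*r - 125) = r*(r - 5)*(r^2 - 10*r + 25) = r*(r - 5)^2*(r - 5)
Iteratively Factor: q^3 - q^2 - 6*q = (q + 2)*(q^2 - 3*q) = q*(q + 2)*(q - 3)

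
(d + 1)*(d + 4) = d^2 + 5*d + 4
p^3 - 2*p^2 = p^2*(p - 2)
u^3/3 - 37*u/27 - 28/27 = (u/3 + 1/3)*(u - 7/3)*(u + 4/3)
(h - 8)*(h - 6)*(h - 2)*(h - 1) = h^4 - 17*h^3 + 92*h^2 - 172*h + 96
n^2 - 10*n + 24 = (n - 6)*(n - 4)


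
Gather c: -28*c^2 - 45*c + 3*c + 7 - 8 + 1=-28*c^2 - 42*c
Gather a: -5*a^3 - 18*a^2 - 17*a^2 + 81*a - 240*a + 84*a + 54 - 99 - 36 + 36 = -5*a^3 - 35*a^2 - 75*a - 45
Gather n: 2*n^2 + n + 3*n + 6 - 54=2*n^2 + 4*n - 48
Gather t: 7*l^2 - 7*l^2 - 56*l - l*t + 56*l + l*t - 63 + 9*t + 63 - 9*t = 0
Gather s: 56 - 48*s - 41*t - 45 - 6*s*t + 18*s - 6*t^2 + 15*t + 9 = s*(-6*t - 30) - 6*t^2 - 26*t + 20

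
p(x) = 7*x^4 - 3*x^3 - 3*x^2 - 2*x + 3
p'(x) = 28*x^3 - 9*x^2 - 6*x - 2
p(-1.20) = 20.78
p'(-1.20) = -56.14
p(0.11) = 2.74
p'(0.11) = -2.73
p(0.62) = 0.93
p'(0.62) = -2.51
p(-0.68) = 5.41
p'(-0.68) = -10.89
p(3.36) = 740.80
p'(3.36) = 938.36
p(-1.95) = 118.95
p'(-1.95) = -232.14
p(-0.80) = 7.08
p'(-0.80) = -17.30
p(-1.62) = 59.33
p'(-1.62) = -134.94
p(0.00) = 3.00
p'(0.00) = -2.00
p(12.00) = 139515.00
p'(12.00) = 47014.00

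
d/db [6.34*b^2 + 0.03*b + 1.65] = 12.68*b + 0.03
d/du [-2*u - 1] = -2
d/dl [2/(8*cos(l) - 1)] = 16*sin(l)/(8*cos(l) - 1)^2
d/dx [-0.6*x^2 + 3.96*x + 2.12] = 3.96 - 1.2*x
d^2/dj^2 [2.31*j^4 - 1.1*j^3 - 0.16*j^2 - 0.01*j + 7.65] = 27.72*j^2 - 6.6*j - 0.32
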